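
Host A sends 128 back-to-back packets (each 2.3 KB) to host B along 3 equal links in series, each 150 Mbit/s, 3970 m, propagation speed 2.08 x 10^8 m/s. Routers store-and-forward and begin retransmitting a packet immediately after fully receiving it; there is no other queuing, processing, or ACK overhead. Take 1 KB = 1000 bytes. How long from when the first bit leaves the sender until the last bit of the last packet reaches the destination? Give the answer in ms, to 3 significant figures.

16.0 ms

Per-hop transmission t_tx = L/R = 18400/150000000 = 0.122667 ms.
Per-hop propagation t_prop = 3970/208000000 = 0.0190865 ms.
Pipeline fill: first packet needs 3·t_tx to clear all hops; remaining 127 packets each add one t_tx.
Total = (3+128-1)·t_tx + 3·t_prop = 130·0.122667 + 3·0.0190865 = 16.0 ms.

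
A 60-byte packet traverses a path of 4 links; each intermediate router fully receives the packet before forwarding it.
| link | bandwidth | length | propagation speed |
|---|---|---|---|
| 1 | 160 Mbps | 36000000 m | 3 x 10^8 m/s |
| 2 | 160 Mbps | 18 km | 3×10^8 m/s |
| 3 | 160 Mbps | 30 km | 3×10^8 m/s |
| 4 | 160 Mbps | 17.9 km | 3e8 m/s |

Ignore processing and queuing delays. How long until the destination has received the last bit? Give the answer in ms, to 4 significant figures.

120.2 ms

L = 60 × 8 = 480 bits.
Transmission delay per hop = L/R = 480/160000000 = 0.003 ms; 4 hops → 0.012 ms.
Propagation delays (d/s per hop): 120, 0.06, 0.1, 0.0596667 ms; sum = 120.22 ms.
End-to-end = 120.2 ms.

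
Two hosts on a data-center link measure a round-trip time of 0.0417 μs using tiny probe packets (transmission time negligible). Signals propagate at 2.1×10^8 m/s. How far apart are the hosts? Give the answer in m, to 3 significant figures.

One-way propagation = RTT/2 = 0.02085 μs.
d = s × t = 210000000 × 2.085e-08 = 4.38 m.

4.38 m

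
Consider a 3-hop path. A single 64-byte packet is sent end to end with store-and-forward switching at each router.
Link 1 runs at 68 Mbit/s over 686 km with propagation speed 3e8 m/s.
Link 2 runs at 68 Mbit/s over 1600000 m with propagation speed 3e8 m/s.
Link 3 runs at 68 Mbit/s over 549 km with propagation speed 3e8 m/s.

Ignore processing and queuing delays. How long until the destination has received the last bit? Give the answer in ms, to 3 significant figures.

L = 64 × 8 = 512 bits.
Transmission delay per hop = L/R = 512/68000000 = 0.00752941 ms; 3 hops → 0.0225882 ms.
Propagation delays (d/s per hop): 2.28667, 5.33333, 1.83 ms; sum = 9.45 ms.
End-to-end = 9.47 ms.

9.47 ms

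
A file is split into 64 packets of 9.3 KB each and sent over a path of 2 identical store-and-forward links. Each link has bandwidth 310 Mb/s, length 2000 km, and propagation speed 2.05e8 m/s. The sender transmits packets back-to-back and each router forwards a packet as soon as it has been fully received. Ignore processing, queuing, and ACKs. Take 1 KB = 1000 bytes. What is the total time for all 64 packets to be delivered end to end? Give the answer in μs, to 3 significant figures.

Per-hop transmission t_tx = L/R = 74400/310000000 = 240 μs.
Per-hop propagation t_prop = 2000000/2.05e+08 = 9756.1 μs.
Pipeline fill: first packet needs 2·t_tx to clear all hops; remaining 63 packets each add one t_tx.
Total = (2+64-1)·t_tx + 2·t_prop = 65·240 + 2·9756.1 = 35100 μs.

35100 μs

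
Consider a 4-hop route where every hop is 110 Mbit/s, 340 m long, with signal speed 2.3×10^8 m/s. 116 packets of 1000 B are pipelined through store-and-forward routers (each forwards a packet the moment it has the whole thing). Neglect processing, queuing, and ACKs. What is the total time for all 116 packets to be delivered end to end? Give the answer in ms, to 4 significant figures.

Per-hop transmission t_tx = L/R = 8000/110000000 = 0.0727273 ms.
Per-hop propagation t_prop = 340/2.3e+08 = 0.00147826 ms.
Pipeline fill: first packet needs 4·t_tx to clear all hops; remaining 115 packets each add one t_tx.
Total = (4+116-1)·t_tx + 4·t_prop = 119·0.0727273 + 4·0.00147826 = 8.660 ms.

8.660 ms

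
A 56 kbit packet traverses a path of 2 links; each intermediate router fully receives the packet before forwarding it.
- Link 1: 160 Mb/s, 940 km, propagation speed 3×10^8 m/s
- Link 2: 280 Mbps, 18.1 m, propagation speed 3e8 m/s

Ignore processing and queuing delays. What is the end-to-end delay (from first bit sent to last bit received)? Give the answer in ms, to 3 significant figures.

3.68 ms

L = 56000 bits.
Transmission delays (L/R per hop): 0.35, 0.2 ms; sum = 0.55 ms.
Propagation delays (d/s per hop): 3.13333, 6.03333e-05 ms; sum = 3.13339 ms.
End-to-end = 3.68 ms.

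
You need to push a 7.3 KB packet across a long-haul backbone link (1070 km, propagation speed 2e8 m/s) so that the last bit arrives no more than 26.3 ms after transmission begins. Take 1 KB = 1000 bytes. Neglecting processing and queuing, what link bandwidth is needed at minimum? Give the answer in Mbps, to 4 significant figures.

2.788 Mbps

L = 58400 bits.
Propagation delay = 1070000 / 200000000 = 5.35 ms.
Transmission budget = 26.3 − 5.35 = 20.95 ms.
R ≥ L / t_tx = 58400 bits / 0.02095 s = 2.788 Mbps.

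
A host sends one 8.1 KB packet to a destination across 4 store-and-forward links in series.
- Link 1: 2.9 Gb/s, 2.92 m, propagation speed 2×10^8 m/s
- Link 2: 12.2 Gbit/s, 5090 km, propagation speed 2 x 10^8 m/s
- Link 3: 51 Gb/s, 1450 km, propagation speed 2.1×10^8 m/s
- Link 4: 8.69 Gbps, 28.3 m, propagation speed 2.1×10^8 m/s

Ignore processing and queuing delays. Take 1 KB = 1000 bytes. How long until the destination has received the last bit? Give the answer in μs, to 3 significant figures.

32400 μs

L = 64800 bits.
Transmission delays (L/R per hop): 22.3448, 5.31148, 1.27059, 7.45685 μs; sum = 36.3837 μs.
Propagation delays (d/s per hop): 0.0146, 25450, 6904.76, 0.134762 μs; sum = 32354.9 μs.
End-to-end = 32400 μs.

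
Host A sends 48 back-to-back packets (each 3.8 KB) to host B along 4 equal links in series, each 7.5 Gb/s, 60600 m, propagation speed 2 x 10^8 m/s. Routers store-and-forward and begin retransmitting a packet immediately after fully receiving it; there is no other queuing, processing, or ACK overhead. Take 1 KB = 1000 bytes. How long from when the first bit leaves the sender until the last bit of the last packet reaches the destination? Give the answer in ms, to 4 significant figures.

Per-hop transmission t_tx = L/R = 30400/7500000000 = 0.00405333 ms.
Per-hop propagation t_prop = 60600/200000000 = 0.303 ms.
Pipeline fill: first packet needs 4·t_tx to clear all hops; remaining 47 packets each add one t_tx.
Total = (4+48-1)·t_tx + 4·t_prop = 51·0.00405333 + 4·0.303 = 1.419 ms.

1.419 ms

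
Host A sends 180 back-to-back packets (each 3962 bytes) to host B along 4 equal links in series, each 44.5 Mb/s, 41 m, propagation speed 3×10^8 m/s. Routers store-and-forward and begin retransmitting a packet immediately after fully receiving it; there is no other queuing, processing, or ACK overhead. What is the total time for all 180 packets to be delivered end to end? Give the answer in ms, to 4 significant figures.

Per-hop transmission t_tx = L/R = 31696/44500000 = 0.71227 ms.
Per-hop propagation t_prop = 41/300000000 = 0.000136667 ms.
Pipeline fill: first packet needs 4·t_tx to clear all hops; remaining 179 packets each add one t_tx.
Total = (4+180-1)·t_tx + 4·t_prop = 183·0.71227 + 4·0.000136667 = 130.3 ms.

130.3 ms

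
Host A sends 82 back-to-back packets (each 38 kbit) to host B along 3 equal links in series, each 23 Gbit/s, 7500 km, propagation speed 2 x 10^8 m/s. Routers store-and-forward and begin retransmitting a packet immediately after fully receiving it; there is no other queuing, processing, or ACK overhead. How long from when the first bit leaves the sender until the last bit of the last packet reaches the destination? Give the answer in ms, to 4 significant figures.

112.6 ms

Per-hop transmission t_tx = L/R = 38000/23000000000 = 0.00165217 ms.
Per-hop propagation t_prop = 7500000/200000000 = 37.5 ms.
Pipeline fill: first packet needs 3·t_tx to clear all hops; remaining 81 packets each add one t_tx.
Total = (3+82-1)·t_tx + 3·t_prop = 84·0.00165217 + 3·37.5 = 112.6 ms.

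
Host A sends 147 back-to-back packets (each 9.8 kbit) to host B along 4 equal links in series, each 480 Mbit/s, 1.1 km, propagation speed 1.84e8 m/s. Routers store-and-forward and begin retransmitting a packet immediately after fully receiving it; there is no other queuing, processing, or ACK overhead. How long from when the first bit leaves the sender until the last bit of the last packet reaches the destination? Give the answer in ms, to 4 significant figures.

3.086 ms

Per-hop transmission t_tx = L/R = 9800/480000000 = 0.0204167 ms.
Per-hop propagation t_prop = 1100/184000000 = 0.00597826 ms.
Pipeline fill: first packet needs 4·t_tx to clear all hops; remaining 146 packets each add one t_tx.
Total = (4+147-1)·t_tx + 4·t_prop = 150·0.0204167 + 4·0.00597826 = 3.086 ms.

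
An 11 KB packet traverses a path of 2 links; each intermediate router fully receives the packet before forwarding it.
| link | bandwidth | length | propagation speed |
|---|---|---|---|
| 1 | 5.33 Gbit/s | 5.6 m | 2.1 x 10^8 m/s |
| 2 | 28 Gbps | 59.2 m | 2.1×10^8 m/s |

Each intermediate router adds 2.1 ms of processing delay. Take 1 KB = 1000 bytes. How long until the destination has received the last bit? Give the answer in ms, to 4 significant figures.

2.120 ms

L = 88000 bits.
Transmission delays (L/R per hop): 0.0165103, 0.00314286 ms; sum = 0.0196532 ms.
Propagation delays (d/s per hop): 2.66667e-05, 0.000281905 ms; sum = 0.000308571 ms.
Processing at 1 router(s): 1 × 2.1 ms = 2.1 ms.
End-to-end = 2.120 ms.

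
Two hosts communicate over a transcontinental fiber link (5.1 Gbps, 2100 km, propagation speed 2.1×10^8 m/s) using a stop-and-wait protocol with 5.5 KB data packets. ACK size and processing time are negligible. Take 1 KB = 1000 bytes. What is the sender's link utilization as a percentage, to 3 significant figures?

0.0431 %

t_tx = L/R = 44000/5100000000 = 8.62745e-06 s.
t_prop = 2100000/210000000 = 0.01 s; RTT = 0.02 s.
Cycle = t_tx + RTT = 0.0200086 s.
Utilization = t_tx / cycle = 8.62745e-06/0.0200086 = 0.0431 %.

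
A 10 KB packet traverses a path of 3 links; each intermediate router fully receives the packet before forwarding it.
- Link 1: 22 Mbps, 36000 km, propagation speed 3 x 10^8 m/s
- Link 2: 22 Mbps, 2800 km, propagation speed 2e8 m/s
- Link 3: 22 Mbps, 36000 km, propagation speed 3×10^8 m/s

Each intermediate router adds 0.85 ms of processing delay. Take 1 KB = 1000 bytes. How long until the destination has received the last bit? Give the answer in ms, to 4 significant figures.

266.6 ms

L = 80000 bits.
Transmission delay per hop = L/R = 80000/22000000 = 3.63636 ms; 3 hops → 10.9091 ms.
Propagation delays (d/s per hop): 120, 14, 120 ms; sum = 254 ms.
Processing at 2 router(s): 2 × 0.85 ms = 1.7 ms.
End-to-end = 266.6 ms.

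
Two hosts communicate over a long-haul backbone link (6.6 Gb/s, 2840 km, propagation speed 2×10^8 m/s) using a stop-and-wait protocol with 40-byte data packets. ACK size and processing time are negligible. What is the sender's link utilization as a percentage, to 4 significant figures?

t_tx = L/R = 320/6600000000 = 4.84848e-08 s.
t_prop = 2840000/200000000 = 0.0142 s; RTT = 0.0284 s.
Cycle = t_tx + RTT = 0.0284 s.
Utilization = t_tx / cycle = 4.84848e-08/0.0284 = 0.0001707 %.

0.0001707 %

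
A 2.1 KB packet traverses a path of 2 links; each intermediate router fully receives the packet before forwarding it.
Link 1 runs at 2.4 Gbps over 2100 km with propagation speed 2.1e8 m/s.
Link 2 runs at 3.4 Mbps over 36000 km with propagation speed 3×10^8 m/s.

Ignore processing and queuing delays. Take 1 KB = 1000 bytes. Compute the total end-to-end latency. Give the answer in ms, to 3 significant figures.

135 ms

L = 16800 bits.
Transmission delays (L/R per hop): 0.007, 4.94118 ms; sum = 4.94818 ms.
Propagation delays (d/s per hop): 10, 120 ms; sum = 130 ms.
End-to-end = 135 ms.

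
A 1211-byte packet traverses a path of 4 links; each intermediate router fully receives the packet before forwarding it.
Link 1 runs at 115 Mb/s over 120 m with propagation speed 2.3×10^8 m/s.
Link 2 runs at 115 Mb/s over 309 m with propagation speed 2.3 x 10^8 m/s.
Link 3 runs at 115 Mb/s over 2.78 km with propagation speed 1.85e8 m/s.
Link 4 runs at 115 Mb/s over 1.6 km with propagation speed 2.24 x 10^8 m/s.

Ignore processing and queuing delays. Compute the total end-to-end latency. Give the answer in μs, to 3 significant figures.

361 μs

L = 1211 × 8 = 9688 bits.
Transmission delay per hop = L/R = 9688/115000000 = 84.2435 μs; 4 hops → 336.974 μs.
Propagation delays (d/s per hop): 0.521739, 1.34348, 15.027, 7.14286 μs; sum = 24.0351 μs.
End-to-end = 361 μs.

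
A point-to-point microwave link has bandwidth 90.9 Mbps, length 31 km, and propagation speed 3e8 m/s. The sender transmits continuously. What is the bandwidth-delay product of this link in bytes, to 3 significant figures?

1170 bytes

Propagation delay = 31000 / 300000000 = 0.000103333 s.
BDP = R × t_prop = 90900000 × 0.000103333 = 9393 bits.
In bytes: 9393/8 = 1170 bytes.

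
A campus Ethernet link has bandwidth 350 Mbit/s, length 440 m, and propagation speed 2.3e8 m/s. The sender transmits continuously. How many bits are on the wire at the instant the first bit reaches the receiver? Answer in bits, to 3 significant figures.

Propagation delay = 440 / 2.3e+08 = 1.91304e-06 s.
BDP = R × t_prop = 350000000 × 1.91304e-06 = 669.565 bits.

670 bits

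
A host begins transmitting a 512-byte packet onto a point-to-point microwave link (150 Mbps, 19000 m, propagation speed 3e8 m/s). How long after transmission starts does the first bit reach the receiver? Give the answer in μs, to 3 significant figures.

63.3 μs

First bit experiences only propagation delay: d/s = 19000/300000000 = 63.3 μs.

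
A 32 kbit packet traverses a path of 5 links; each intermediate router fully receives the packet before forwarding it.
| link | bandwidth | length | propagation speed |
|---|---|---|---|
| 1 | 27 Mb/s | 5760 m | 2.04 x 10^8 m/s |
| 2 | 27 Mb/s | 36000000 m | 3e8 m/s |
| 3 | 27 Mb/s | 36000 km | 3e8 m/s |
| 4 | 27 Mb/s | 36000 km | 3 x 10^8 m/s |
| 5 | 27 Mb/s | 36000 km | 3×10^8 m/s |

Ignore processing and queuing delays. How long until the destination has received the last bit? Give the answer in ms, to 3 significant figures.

486 ms

L = 32000 bits.
Transmission delay per hop = L/R = 32000/27000000 = 1.18519 ms; 5 hops → 5.92593 ms.
Propagation delays (d/s per hop): 0.0282353, 120, 120, 120, 120 ms; sum = 480.028 ms.
End-to-end = 486 ms.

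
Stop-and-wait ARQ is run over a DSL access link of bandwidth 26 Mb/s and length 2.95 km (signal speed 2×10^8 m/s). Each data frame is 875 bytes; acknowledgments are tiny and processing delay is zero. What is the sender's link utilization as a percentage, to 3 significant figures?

90.1 %

t_tx = L/R = 7000/26000000 = 0.000269231 s.
t_prop = 2950/200000000 = 1.475e-05 s; RTT = 2.95e-05 s.
Cycle = t_tx + RTT = 0.000298731 s.
Utilization = t_tx / cycle = 0.000269231/0.000298731 = 90.1 %.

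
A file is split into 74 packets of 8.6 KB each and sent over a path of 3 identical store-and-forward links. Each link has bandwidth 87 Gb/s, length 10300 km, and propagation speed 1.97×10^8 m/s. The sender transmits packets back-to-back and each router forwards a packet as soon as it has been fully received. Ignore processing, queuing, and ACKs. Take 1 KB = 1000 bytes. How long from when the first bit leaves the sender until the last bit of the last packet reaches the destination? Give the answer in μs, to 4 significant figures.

156900 μs

Per-hop transmission t_tx = L/R = 68800/87000000000 = 0.790805 μs.
Per-hop propagation t_prop = 10300000/197000000 = 52284.3 μs.
Pipeline fill: first packet needs 3·t_tx to clear all hops; remaining 73 packets each add one t_tx.
Total = (3+74-1)·t_tx + 3·t_prop = 76·0.790805 + 3·52284.3 = 156900 μs.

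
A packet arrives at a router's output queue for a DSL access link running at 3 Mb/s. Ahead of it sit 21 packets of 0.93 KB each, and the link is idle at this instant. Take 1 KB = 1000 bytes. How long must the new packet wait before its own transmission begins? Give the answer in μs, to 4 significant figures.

52080 μs

Each queued packet: L/R = 7440/3000000 = 2480 μs.
21 queued → 52080 μs.
Queuing delay = 52080 μs.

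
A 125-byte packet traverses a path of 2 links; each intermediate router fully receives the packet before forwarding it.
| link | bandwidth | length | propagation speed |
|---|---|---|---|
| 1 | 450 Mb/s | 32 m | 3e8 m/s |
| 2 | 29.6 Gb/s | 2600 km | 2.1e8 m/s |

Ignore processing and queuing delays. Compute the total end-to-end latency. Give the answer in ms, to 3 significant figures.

L = 125 × 8 = 1000 bits.
Transmission delays (L/R per hop): 0.00222222, 3.37838e-05 ms; sum = 0.00225601 ms.
Propagation delays (d/s per hop): 0.000106667, 12.381 ms; sum = 12.3811 ms.
End-to-end = 12.4 ms.

12.4 ms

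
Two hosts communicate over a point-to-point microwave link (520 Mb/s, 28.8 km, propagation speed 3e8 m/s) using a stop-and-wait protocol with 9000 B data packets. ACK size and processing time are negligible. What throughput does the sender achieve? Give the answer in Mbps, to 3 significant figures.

218 Mbps

t_tx = L/R = 72000/520000000 = 0.000138462 s.
t_prop = 28800/300000000 = 9.6e-05 s; RTT = 0.000192 s.
Cycle = t_tx + RTT = 0.000330462 s.
Throughput = L / cycle = 72000 / 0.000330462 = 218 Mbps.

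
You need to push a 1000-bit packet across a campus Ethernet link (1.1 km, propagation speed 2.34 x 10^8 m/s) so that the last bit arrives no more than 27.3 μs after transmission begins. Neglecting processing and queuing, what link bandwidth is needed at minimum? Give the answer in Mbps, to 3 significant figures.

Propagation delay = 1100 / 234000000 = 4.70085 μs.
Transmission budget = 27.3 − 4.70085 = 22.5991 μs.
R ≥ L / t_tx = 1000 bits / 2.25991e-05 s = 44.2 Mbps.

44.2 Mbps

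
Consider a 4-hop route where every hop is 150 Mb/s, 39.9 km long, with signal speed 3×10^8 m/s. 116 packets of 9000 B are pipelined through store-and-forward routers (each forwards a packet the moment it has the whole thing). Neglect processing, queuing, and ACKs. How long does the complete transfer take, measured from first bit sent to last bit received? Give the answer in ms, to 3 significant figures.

Per-hop transmission t_tx = L/R = 72000/150000000 = 0.48 ms.
Per-hop propagation t_prop = 39900/300000000 = 0.133 ms.
Pipeline fill: first packet needs 4·t_tx to clear all hops; remaining 115 packets each add one t_tx.
Total = (4+116-1)·t_tx + 4·t_prop = 119·0.48 + 4·0.133 = 57.7 ms.

57.7 ms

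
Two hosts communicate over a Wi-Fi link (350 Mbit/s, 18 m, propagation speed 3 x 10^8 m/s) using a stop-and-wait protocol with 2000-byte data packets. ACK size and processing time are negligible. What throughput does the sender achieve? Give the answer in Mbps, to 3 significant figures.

t_tx = L/R = 16000/350000000 = 4.57143e-05 s.
t_prop = 18/300000000 = 6e-08 s; RTT = 1.2e-07 s.
Cycle = t_tx + RTT = 4.58343e-05 s.
Throughput = L / cycle = 16000 / 4.58343e-05 = 349 Mbps.

349 Mbps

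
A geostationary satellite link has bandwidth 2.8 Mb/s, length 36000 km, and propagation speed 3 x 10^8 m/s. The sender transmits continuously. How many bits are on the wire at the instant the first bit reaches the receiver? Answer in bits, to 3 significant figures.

Propagation delay = 36000000 / 300000000 = 0.12 s.
BDP = R × t_prop = 2800000 × 0.12 = 336000 bits.

336000 bits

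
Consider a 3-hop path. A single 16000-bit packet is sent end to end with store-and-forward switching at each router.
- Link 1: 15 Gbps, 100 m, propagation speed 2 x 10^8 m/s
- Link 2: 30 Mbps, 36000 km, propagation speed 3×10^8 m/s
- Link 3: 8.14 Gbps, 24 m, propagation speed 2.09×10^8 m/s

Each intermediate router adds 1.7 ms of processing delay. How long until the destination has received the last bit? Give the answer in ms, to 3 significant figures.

Transmission delays (L/R per hop): 0.00106667, 0.533333, 0.0019656 ms; sum = 0.536366 ms.
Propagation delays (d/s per hop): 0.0005, 120, 0.000114833 ms; sum = 120.001 ms.
Processing at 2 router(s): 2 × 1.7 ms = 3.4 ms.
End-to-end = 124 ms.

124 ms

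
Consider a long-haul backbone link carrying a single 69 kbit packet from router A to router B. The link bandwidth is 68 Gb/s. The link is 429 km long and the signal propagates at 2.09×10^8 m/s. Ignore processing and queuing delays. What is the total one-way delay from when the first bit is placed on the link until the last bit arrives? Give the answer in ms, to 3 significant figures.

2.05 ms

L = 69000 bits.
Transmission delay = L/R = 69000 / 68000000000 = 0.00101471 ms.
Propagation delay = d/s = 429000 m / 209000000 m/s = 2.05263 ms.
Total = 2.05 ms.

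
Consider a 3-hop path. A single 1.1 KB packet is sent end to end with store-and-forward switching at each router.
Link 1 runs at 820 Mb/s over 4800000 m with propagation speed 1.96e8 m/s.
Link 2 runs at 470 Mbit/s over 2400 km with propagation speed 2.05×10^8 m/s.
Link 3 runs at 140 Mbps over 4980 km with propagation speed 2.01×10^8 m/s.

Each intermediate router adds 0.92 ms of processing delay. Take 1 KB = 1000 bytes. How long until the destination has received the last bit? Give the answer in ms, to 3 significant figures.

L = 8800 bits.
Transmission delays (L/R per hop): 0.0107317, 0.0187234, 0.0628571 ms; sum = 0.0923123 ms.
Propagation delays (d/s per hop): 24.4898, 11.7073, 24.7761 ms; sum = 60.9732 ms.
Processing at 2 router(s): 2 × 0.92 ms = 1.84 ms.
End-to-end = 62.9 ms.

62.9 ms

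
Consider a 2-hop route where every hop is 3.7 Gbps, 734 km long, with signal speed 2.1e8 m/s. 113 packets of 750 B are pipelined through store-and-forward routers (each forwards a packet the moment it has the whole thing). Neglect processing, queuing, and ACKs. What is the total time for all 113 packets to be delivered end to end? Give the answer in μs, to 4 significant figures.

7175 μs

Per-hop transmission t_tx = L/R = 6000/3700000000 = 1.62162 μs.
Per-hop propagation t_prop = 734000/210000000 = 3495.24 μs.
Pipeline fill: first packet needs 2·t_tx to clear all hops; remaining 112 packets each add one t_tx.
Total = (2+113-1)·t_tx + 2·t_prop = 114·1.62162 + 2·3495.24 = 7175 μs.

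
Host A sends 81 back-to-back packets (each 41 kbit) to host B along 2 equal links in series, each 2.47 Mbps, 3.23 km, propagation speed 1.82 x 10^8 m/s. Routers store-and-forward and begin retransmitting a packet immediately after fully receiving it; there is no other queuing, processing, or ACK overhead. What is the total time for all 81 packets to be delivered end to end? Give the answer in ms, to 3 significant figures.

1360 ms

Per-hop transmission t_tx = L/R = 41000/2470000 = 16.5992 ms.
Per-hop propagation t_prop = 3230/182000000 = 0.0177473 ms.
Pipeline fill: first packet needs 2·t_tx to clear all hops; remaining 80 packets each add one t_tx.
Total = (2+81-1)·t_tx + 2·t_prop = 82·16.5992 + 2·0.0177473 = 1360 ms.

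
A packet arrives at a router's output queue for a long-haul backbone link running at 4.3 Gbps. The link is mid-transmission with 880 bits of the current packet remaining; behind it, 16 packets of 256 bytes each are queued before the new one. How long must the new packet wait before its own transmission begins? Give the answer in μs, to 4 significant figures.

7.825 μs

Each queued packet: L/R = 2048/4300000000 = 0.476279 μs.
16 queued → 7.62047 μs.
Plus remaining 880 bits of current packet: 0.204651 μs.
Queuing delay = 7.825 μs.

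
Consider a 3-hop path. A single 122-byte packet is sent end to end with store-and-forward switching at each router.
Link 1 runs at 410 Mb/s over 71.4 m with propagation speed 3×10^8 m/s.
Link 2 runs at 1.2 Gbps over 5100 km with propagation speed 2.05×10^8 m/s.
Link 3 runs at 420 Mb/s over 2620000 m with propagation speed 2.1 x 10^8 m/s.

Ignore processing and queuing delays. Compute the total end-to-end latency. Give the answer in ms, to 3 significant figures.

37.4 ms

L = 122 × 8 = 976 bits.
Transmission delays (L/R per hop): 0.00238049, 0.000813333, 0.00232381 ms; sum = 0.00551763 ms.
Propagation delays (d/s per hop): 0.000238, 24.878, 12.4762 ms; sum = 37.3545 ms.
End-to-end = 37.4 ms.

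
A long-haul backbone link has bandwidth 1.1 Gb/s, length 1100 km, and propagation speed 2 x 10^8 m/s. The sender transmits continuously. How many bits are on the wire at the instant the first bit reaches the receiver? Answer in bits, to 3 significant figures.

6050000 bits

Propagation delay = 1100000 / 200000000 = 0.0055 s.
BDP = R × t_prop = 1100000000 × 0.0055 = 6050000 bits.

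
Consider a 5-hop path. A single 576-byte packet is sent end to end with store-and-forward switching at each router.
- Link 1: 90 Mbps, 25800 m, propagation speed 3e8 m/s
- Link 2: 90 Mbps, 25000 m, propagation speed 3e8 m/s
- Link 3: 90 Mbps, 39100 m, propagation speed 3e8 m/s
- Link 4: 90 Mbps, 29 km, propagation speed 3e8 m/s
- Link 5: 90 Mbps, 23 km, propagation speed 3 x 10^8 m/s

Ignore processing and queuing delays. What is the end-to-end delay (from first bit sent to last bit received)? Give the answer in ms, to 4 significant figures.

0.7290 ms

L = 576 × 8 = 4608 bits.
Transmission delay per hop = L/R = 4608/90000000 = 0.0512 ms; 5 hops → 0.256 ms.
Propagation delays (d/s per hop): 0.086, 0.0833333, 0.130333, 0.0966667, 0.0766667 ms; sum = 0.473 ms.
End-to-end = 0.7290 ms.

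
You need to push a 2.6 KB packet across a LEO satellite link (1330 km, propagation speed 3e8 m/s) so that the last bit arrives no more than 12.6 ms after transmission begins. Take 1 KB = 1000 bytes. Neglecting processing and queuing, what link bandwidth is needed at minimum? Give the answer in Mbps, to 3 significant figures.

L = 20800 bits.
Propagation delay = 1330000 / 300000000 = 4.43333 ms.
Transmission budget = 12.6 − 4.43333 = 8.16667 ms.
R ≥ L / t_tx = 20800 bits / 0.00816667 s = 2.55 Mbps.

2.55 Mbps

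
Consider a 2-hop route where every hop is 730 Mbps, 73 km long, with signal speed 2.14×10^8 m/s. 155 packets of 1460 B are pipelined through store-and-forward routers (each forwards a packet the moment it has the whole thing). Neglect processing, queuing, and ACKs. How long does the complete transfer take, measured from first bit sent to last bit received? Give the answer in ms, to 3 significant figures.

3.18 ms

Per-hop transmission t_tx = L/R = 11680/730000000 = 0.016 ms.
Per-hop propagation t_prop = 73000/214000000 = 0.341121 ms.
Pipeline fill: first packet needs 2·t_tx to clear all hops; remaining 154 packets each add one t_tx.
Total = (2+155-1)·t_tx + 2·t_prop = 156·0.016 + 2·0.341121 = 3.18 ms.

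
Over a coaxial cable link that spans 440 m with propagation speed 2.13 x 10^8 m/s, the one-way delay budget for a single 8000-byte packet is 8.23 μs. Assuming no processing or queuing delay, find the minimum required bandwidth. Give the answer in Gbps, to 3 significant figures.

10.4 Gbps

L = 64000 bits.
Propagation delay = 440 / 213000000 = 2.06573 μs.
Transmission budget = 8.23 − 2.06573 = 6.16427 μs.
R ≥ L / t_tx = 64000 bits / 6.16427e-06 s = 10.4 Gbps.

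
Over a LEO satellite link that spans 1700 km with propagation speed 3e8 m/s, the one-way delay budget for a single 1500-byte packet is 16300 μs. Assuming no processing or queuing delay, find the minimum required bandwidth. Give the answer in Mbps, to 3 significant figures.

1.13 Mbps

L = 12000 bits.
Propagation delay = 1700000 / 300000000 = 5666.67 μs.
Transmission budget = 16300 − 5666.67 = 10633.3 μs.
R ≥ L / t_tx = 12000 bits / 0.0106333 s = 1.13 Mbps.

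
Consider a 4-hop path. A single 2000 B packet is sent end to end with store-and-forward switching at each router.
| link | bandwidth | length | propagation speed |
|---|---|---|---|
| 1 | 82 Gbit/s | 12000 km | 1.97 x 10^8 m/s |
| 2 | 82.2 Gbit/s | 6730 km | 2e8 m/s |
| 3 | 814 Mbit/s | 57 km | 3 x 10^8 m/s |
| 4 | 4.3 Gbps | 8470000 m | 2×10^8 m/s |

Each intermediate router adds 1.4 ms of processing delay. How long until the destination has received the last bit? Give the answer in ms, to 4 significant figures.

L = 2000 × 8 = 16000 bits.
Transmission delays (L/R per hop): 0.000195122, 0.000194647, 0.019656, 0.00372093 ms; sum = 0.0237667 ms.
Propagation delays (d/s per hop): 60.9137, 33.65, 0.19, 42.35 ms; sum = 137.104 ms.
Processing at 3 router(s): 3 × 1.4 ms = 4.2 ms.
End-to-end = 141.3 ms.

141.3 ms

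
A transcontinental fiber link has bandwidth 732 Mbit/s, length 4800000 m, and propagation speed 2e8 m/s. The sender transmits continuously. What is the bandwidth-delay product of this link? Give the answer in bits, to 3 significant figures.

Propagation delay = 4800000 / 200000000 = 0.024 s.
BDP = R × t_prop = 732000000 × 0.024 = 17568000 bits.

17600000 bits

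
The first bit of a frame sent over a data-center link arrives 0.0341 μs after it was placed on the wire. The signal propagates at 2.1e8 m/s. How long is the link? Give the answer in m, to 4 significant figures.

7.161 m

d = s × t_prop = 210000000 × 3.41e-08 = 7.161 m.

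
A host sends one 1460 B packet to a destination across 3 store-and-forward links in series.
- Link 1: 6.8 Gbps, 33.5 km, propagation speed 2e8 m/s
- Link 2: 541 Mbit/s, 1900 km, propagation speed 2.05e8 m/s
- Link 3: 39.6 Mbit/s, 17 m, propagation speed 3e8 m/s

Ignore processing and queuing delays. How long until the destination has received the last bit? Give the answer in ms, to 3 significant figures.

L = 1460 × 8 = 11680 bits.
Transmission delays (L/R per hop): 0.00171765, 0.0215896, 0.294949 ms; sum = 0.318257 ms.
Propagation delays (d/s per hop): 0.1675, 9.26829, 5.66667e-05 ms; sum = 9.43585 ms.
End-to-end = 9.75 ms.

9.75 ms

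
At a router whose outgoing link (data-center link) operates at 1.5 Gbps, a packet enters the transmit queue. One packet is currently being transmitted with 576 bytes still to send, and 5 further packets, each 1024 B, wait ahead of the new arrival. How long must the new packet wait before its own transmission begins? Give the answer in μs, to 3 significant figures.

30.4 μs

Each queued packet: L/R = 8192/1500000000 = 5.46133 μs.
5 queued → 27.3067 μs.
Plus remaining 4608 bits of current packet: 3.072 μs.
Queuing delay = 30.4 μs.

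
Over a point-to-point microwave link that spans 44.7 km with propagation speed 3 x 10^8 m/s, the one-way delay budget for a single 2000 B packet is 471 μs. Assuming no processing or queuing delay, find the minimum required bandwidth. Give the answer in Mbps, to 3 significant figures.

49.7 Mbps

L = 16000 bits.
Propagation delay = 44700 / 300000000 = 149 μs.
Transmission budget = 471 − 149 = 322 μs.
R ≥ L / t_tx = 16000 bits / 0.000322 s = 49.7 Mbps.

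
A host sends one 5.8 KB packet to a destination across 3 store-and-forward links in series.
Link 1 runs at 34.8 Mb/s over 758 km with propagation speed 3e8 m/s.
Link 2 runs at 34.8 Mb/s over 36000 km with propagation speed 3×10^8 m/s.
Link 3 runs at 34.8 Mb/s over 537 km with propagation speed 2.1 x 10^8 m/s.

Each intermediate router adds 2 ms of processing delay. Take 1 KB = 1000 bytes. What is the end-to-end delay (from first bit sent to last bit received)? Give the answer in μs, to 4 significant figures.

133100 μs

L = 46400 bits.
Transmission delay per hop = L/R = 46400/34800000 = 1333.33 μs; 3 hops → 4000 μs.
Propagation delays (d/s per hop): 2526.67, 120000, 2557.14 μs; sum = 125084 μs.
Processing at 2 router(s): 2 × 2 ms = 4000 μs.
End-to-end = 133100 μs.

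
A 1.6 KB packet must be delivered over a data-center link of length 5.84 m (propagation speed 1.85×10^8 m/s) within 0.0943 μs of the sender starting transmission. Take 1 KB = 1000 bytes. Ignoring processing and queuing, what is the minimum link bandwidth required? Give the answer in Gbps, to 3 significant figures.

204 Gbps

L = 12800 bits.
Propagation delay = 5.84 / 185000000 = 0.0315676 μs.
Transmission budget = 0.0943 − 0.0315676 = 0.0627324 μs.
R ≥ L / t_tx = 12800 bits / 6.27324e-08 s = 204 Gbps.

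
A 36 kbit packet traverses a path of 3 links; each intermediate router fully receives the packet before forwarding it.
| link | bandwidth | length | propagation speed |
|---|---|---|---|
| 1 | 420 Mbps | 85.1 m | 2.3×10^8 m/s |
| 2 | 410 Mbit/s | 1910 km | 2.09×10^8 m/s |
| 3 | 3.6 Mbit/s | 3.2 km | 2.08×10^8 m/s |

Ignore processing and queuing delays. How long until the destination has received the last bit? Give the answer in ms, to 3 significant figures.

L = 36000 bits.
Transmission delays (L/R per hop): 0.0857143, 0.0878049, 10 ms; sum = 10.1735 ms.
Propagation delays (d/s per hop): 0.00037, 9.13876, 0.0153846 ms; sum = 9.15451 ms.
End-to-end = 19.3 ms.

19.3 ms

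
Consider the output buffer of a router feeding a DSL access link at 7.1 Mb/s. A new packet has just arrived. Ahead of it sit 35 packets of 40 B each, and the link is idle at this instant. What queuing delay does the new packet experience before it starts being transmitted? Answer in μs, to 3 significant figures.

1580 μs

Each queued packet: L/R = 320/7100000 = 45.0704 μs.
35 queued → 1577.46 μs.
Queuing delay = 1580 μs.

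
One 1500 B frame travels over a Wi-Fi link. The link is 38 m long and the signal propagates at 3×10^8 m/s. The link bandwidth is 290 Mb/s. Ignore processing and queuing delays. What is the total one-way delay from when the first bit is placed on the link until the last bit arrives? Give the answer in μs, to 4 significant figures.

41.51 μs

L = 1500 × 8 = 12000 bits.
Transmission delay = L/R = 12000 / 290000000 = 41.3793 μs.
Propagation delay = d/s = 38 m / 300000000 m/s = 0.126667 μs.
Total = 41.51 μs.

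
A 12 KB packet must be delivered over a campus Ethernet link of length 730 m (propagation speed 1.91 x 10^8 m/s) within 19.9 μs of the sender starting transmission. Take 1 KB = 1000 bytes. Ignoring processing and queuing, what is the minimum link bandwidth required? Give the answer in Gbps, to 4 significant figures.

L = 96000 bits.
Propagation delay = 730 / 191000000 = 3.82199 μs.
Transmission budget = 19.9 − 3.82199 = 16.078 μs.
R ≥ L / t_tx = 96000 bits / 1.6078e-05 s = 5.971 Gbps.

5.971 Gbps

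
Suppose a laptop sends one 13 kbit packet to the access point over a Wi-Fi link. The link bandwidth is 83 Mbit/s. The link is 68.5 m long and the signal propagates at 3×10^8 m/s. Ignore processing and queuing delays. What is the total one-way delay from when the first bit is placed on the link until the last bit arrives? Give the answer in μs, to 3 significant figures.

L = 13000 bits.
Transmission delay = L/R = 13000 / 83000000 = 156.627 μs.
Propagation delay = d/s = 68.5 m / 300000000 m/s = 0.228333 μs.
Total = 157 μs.

157 μs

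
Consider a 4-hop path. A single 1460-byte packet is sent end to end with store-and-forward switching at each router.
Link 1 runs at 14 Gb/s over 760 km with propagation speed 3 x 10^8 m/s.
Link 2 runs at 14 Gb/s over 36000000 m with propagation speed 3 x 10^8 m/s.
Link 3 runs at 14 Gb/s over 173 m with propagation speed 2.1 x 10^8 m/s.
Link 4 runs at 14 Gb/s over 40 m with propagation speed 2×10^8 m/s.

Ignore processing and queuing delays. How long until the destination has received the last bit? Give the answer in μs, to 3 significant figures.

L = 1460 × 8 = 11680 bits.
Transmission delay per hop = L/R = 11680/14000000000 = 0.834286 μs; 4 hops → 3.33714 μs.
Propagation delays (d/s per hop): 2533.33, 120000, 0.82381, 0.2 μs; sum = 122534 μs.
End-to-end = 123000 μs.

123000 μs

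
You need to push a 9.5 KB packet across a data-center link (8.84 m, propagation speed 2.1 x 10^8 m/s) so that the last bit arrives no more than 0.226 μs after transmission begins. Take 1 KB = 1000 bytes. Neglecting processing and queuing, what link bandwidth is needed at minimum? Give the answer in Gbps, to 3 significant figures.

413 Gbps

L = 76000 bits.
Propagation delay = 8.84 / 210000000 = 0.0420952 μs.
Transmission budget = 0.226 − 0.0420952 = 0.183905 μs.
R ≥ L / t_tx = 76000 bits / 1.83905e-07 s = 413 Gbps.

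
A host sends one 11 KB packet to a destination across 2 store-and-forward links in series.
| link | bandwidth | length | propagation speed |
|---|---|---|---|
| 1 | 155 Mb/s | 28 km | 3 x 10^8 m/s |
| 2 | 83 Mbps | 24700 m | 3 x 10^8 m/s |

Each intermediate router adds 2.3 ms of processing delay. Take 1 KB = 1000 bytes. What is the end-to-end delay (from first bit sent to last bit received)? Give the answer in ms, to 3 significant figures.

L = 88000 bits.
Transmission delays (L/R per hop): 0.567742, 1.06024 ms; sum = 1.62798 ms.
Propagation delays (d/s per hop): 0.0933333, 0.0823333 ms; sum = 0.175667 ms.
Processing at 1 router(s): 1 × 2.3 ms = 2.3 ms.
End-to-end = 4.10 ms.

4.10 ms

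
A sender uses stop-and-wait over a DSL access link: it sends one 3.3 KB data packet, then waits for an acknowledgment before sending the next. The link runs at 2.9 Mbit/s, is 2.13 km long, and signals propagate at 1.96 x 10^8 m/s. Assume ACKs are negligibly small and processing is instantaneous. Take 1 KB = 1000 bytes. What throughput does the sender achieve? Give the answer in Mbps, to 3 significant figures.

t_tx = L/R = 26400/2900000 = 0.00910345 s.
t_prop = 2130/196000000 = 1.08673e-05 s; RTT = 2.17347e-05 s.
Cycle = t_tx + RTT = 0.00912518 s.
Throughput = L / cycle = 26400 / 0.00912518 = 2.89 Mbps.

2.89 Mbps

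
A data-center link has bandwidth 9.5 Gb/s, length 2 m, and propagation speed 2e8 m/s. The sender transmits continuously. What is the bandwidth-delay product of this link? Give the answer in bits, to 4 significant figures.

95.00 bits

Propagation delay = 2 / 200000000 = 1e-08 s.
BDP = R × t_prop = 9500000000 × 1e-08 = 95 bits.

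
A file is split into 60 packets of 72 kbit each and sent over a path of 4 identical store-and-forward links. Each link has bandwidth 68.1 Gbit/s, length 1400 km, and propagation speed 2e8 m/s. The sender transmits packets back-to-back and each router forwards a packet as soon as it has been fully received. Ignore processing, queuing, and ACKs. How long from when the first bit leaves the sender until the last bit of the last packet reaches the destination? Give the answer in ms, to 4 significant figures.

Per-hop transmission t_tx = L/R = 72000/6.81e+10 = 0.00105727 ms.
Per-hop propagation t_prop = 1400000/200000000 = 7 ms.
Pipeline fill: first packet needs 4·t_tx to clear all hops; remaining 59 packets each add one t_tx.
Total = (4+60-1)·t_tx + 4·t_prop = 63·0.00105727 + 4·7 = 28.07 ms.

28.07 ms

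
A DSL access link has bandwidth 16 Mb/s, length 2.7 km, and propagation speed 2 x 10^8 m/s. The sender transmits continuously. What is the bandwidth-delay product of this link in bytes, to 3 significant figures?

Propagation delay = 2700 / 200000000 = 1.35e-05 s.
BDP = R × t_prop = 16000000 × 1.35e-05 = 216 bits.
In bytes: 216/8 = 27.0 bytes.

27.0 bytes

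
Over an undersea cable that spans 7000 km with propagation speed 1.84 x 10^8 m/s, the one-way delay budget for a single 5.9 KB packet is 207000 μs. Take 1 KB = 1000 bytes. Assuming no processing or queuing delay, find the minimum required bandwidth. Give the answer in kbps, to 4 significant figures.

L = 47200 bits.
Propagation delay = 7000000 / 184000000 = 38043.5 μs.
Transmission budget = 207000 − 38043.5 = 168957 μs.
R ≥ L / t_tx = 47200 bits / 0.168957 s = 279.4 kbps.

279.4 kbps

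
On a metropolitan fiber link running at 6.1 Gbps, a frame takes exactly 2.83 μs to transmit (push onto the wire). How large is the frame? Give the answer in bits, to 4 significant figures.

17260 bits

L = R × t_tx = 6100000000 b/s × 2.83e-06 s = 17263 bits.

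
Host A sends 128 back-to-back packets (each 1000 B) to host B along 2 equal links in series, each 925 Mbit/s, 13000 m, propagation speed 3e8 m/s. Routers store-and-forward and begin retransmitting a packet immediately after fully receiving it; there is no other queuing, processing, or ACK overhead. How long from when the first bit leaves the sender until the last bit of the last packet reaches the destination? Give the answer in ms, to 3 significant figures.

Per-hop transmission t_tx = L/R = 8000/925000000 = 0.00864865 ms.
Per-hop propagation t_prop = 13000/300000000 = 0.0433333 ms.
Pipeline fill: first packet needs 2·t_tx to clear all hops; remaining 127 packets each add one t_tx.
Total = (2+128-1)·t_tx + 2·t_prop = 129·0.00864865 + 2·0.0433333 = 1.20 ms.

1.20 ms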